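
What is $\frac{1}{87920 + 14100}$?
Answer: $\frac{1}{102020} \approx 9.802 \cdot 10^{-6}$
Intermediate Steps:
$\frac{1}{87920 + 14100} = \frac{1}{102020}$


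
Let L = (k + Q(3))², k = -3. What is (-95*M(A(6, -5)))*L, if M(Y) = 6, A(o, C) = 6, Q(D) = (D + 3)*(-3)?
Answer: -251370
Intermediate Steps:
Q(D) = -9 - 3*D (Q(D) = (3 + D)*(-3) = -9 - 3*D)
L = 441 (L = (-3 + (-9 - 3*3))² = (-3 + (-9 - 9))² = (-3 - 18)² = (-21)² = 441)
(-95*M(A(6, -5)))*L = -95*6*441 = -570*441 = -251370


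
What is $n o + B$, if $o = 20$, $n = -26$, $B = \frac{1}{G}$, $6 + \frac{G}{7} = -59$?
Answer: $- \frac{236601}{455} \approx -520.0$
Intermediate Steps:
$G = -455$ ($G = -42 + 7 \left(-59\right) = -42 - 413 = -455$)
$B = - \frac{1}{455}$ ($B = \frac{1}{-455} = - \frac{1}{455} \approx -0.0021978$)
$n o + B = \left(-26\right) 20 - \frac{1}{455} = -520 - \frac{1}{455} = - \frac{236601}{455}$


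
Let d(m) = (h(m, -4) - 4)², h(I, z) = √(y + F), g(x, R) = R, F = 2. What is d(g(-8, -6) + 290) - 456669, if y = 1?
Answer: -456669 + (4 - √3)² ≈ -4.5666e+5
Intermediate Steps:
h(I, z) = √3 (h(I, z) = √(1 + 2) = √3)
d(m) = (-4 + √3)² (d(m) = (√3 - 4)² = (-4 + √3)²)
d(g(-8, -6) + 290) - 456669 = (4 - √3)² - 456669 = -456669 + (4 - √3)²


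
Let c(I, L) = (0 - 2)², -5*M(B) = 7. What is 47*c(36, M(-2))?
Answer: 188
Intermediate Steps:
M(B) = -7/5 (M(B) = -⅕*7 = -7/5)
c(I, L) = 4 (c(I, L) = (-2)² = 4)
47*c(36, M(-2)) = 47*4 = 188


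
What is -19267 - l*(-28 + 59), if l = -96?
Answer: -16291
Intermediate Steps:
-19267 - l*(-28 + 59) = -19267 - (-96)*(-28 + 59) = -19267 - (-96)*31 = -19267 - 1*(-2976) = -19267 + 2976 = -16291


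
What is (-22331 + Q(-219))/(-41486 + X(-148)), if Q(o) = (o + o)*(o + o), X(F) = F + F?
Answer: -169513/41782 ≈ -4.0571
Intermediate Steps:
X(F) = 2*F
Q(o) = 4*o**2 (Q(o) = (2*o)*(2*o) = 4*o**2)
(-22331 + Q(-219))/(-41486 + X(-148)) = (-22331 + 4*(-219)**2)/(-41486 + 2*(-148)) = (-22331 + 4*47961)/(-41486 - 296) = (-22331 + 191844)/(-41782) = 169513*(-1/41782) = -169513/41782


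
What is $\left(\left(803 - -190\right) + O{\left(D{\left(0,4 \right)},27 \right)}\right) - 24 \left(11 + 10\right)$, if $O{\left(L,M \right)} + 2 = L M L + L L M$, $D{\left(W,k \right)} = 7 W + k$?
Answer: $1351$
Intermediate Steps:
$D{\left(W,k \right)} = k + 7 W$
$O{\left(L,M \right)} = -2 + 2 M L^{2}$ ($O{\left(L,M \right)} = -2 + \left(L M L + L L M\right) = -2 + \left(M L^{2} + L^{2} M\right) = -2 + \left(M L^{2} + M L^{2}\right) = -2 + 2 M L^{2}$)
$\left(\left(803 - -190\right) + O{\left(D{\left(0,4 \right)},27 \right)}\right) - 24 \left(11 + 10\right) = \left(\left(803 - -190\right) - \left(2 - 54 \left(4 + 7 \cdot 0\right)^{2}\right)\right) - 24 \left(11 + 10\right) = \left(\left(803 + 190\right) - \left(2 - 54 \left(4 + 0\right)^{2}\right)\right) - 504 = \left(993 - \left(2 - 54 \cdot 4^{2}\right)\right) - 504 = \left(993 - \left(2 - 864\right)\right) - 504 = \left(993 + \left(-2 + 864\right)\right) - 504 = \left(993 + 862\right) - 504 = 1855 - 504 = 1351$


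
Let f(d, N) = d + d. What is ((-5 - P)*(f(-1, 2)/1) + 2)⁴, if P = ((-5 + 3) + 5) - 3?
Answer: 20736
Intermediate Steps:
f(d, N) = 2*d
P = 0 (P = (-2 + 5) - 3 = 3 - 3 = 0)
((-5 - P)*(f(-1, 2)/1) + 2)⁴ = ((-5 - 1*0)*((2*(-1))/1) + 2)⁴ = ((-5 + 0)*(-2*1) + 2)⁴ = (-5*(-2) + 2)⁴ = (10 + 2)⁴ = 12⁴ = 20736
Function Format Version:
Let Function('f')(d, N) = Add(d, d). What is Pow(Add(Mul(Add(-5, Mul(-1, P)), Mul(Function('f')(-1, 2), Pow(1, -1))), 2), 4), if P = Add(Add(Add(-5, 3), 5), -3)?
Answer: 20736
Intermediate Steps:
Function('f')(d, N) = Mul(2, d)
P = 0 (P = Add(Add(-2, 5), -3) = Add(3, -3) = 0)
Pow(Add(Mul(Add(-5, Mul(-1, P)), Mul(Function('f')(-1, 2), Pow(1, -1))), 2), 4) = Pow(Add(Mul(Add(-5, Mul(-1, 0)), Mul(Mul(2, -1), Pow(1, -1))), 2), 4) = Pow(Add(Mul(Add(-5, 0), Mul(-2, 1)), 2), 4) = Pow(Add(Mul(-5, -2), 2), 4) = Pow(Add(10, 2), 4) = Pow(12, 4) = 20736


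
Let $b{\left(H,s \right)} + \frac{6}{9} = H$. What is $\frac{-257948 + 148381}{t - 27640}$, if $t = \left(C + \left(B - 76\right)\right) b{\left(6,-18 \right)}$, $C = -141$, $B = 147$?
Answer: $\frac{328701}{84040} \approx 3.9112$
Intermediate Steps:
$b{\left(H,s \right)} = - \frac{2}{3} + H$
$t = - \frac{1120}{3}$ ($t = \left(-141 + \left(147 - 76\right)\right) \left(- \frac{2}{3} + 6\right) = \left(-141 + \left(147 - 76\right)\right) \frac{16}{3} = \left(-141 + 71\right) \frac{16}{3} = \left(-70\right) \frac{16}{3} = - \frac{1120}{3} \approx -373.33$)
$\frac{-257948 + 148381}{t - 27640} = \frac{-257948 + 148381}{- \frac{1120}{3} - 27640} = - \frac{109567}{- \frac{84040}{3}} = \left(-109567\right) \left(- \frac{3}{84040}\right) = \frac{328701}{84040}$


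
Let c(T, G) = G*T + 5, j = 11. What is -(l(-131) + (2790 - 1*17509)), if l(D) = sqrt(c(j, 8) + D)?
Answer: 14719 - I*sqrt(38) ≈ 14719.0 - 6.1644*I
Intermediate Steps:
c(T, G) = 5 + G*T
l(D) = sqrt(93 + D) (l(D) = sqrt((5 + 8*11) + D) = sqrt((5 + 88) + D) = sqrt(93 + D))
-(l(-131) + (2790 - 1*17509)) = -(sqrt(93 - 131) + (2790 - 1*17509)) = -(sqrt(-38) + (2790 - 17509)) = -(I*sqrt(38) - 14719) = -(-14719 + I*sqrt(38)) = 14719 - I*sqrt(38)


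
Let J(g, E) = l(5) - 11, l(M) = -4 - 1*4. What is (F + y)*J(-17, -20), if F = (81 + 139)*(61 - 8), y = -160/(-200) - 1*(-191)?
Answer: -1125921/5 ≈ -2.2518e+5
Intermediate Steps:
l(M) = -8 (l(M) = -4 - 4 = -8)
y = 959/5 (y = -160*(-1/200) + 191 = ⅘ + 191 = 959/5 ≈ 191.80)
F = 11660 (F = 220*53 = 11660)
J(g, E) = -19 (J(g, E) = -8 - 11 = -19)
(F + y)*J(-17, -20) = (11660 + 959/5)*(-19) = (59259/5)*(-19) = -1125921/5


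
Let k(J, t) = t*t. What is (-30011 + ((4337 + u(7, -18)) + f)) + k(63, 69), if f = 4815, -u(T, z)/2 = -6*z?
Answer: -16314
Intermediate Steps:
u(T, z) = 12*z (u(T, z) = -(-12)*z = 12*z)
k(J, t) = t²
(-30011 + ((4337 + u(7, -18)) + f)) + k(63, 69) = (-30011 + ((4337 + 12*(-18)) + 4815)) + 69² = (-30011 + ((4337 - 216) + 4815)) + 4761 = (-30011 + (4121 + 4815)) + 4761 = (-30011 + 8936) + 4761 = -21075 + 4761 = -16314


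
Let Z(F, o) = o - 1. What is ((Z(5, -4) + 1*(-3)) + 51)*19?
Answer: 817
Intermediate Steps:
Z(F, o) = -1 + o
((Z(5, -4) + 1*(-3)) + 51)*19 = (((-1 - 4) + 1*(-3)) + 51)*19 = ((-5 - 3) + 51)*19 = (-8 + 51)*19 = 43*19 = 817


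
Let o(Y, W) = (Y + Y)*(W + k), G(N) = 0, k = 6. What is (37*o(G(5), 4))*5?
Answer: 0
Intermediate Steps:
o(Y, W) = 2*Y*(6 + W) (o(Y, W) = (Y + Y)*(W + 6) = (2*Y)*(6 + W) = 2*Y*(6 + W))
(37*o(G(5), 4))*5 = (37*(2*0*(6 + 4)))*5 = (37*(2*0*10))*5 = (37*0)*5 = 0*5 = 0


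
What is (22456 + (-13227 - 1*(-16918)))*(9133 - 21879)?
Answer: -333269662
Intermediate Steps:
(22456 + (-13227 - 1*(-16918)))*(9133 - 21879) = (22456 + (-13227 + 16918))*(-12746) = (22456 + 3691)*(-12746) = 26147*(-12746) = -333269662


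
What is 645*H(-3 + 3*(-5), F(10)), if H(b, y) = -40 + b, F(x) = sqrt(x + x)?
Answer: -37410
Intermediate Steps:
F(x) = sqrt(2)*sqrt(x) (F(x) = sqrt(2*x) = sqrt(2)*sqrt(x))
645*H(-3 + 3*(-5), F(10)) = 645*(-40 + (-3 + 3*(-5))) = 645*(-40 + (-3 - 15)) = 645*(-40 - 18) = 645*(-58) = -37410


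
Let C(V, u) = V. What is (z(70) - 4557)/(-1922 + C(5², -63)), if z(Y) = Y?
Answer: 641/271 ≈ 2.3653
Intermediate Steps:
(z(70) - 4557)/(-1922 + C(5², -63)) = (70 - 4557)/(-1922 + 5²) = -4487/(-1922 + 25) = -4487/(-1897) = -4487*(-1/1897) = 641/271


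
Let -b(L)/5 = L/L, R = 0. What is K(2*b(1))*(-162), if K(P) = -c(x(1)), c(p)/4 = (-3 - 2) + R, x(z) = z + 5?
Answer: -3240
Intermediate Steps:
x(z) = 5 + z
b(L) = -5 (b(L) = -5*L/L = -5*1 = -5)
c(p) = -20 (c(p) = 4*((-3 - 2) + 0) = 4*(-5 + 0) = 4*(-5) = -20)
K(P) = 20 (K(P) = -1*(-20) = 20)
K(2*b(1))*(-162) = 20*(-162) = -3240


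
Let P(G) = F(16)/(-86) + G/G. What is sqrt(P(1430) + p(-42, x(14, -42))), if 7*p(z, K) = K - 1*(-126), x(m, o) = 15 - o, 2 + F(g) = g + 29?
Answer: sqrt(5222)/14 ≈ 5.1617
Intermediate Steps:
F(g) = 27 + g (F(g) = -2 + (g + 29) = -2 + (29 + g) = 27 + g)
P(G) = 1/2 (P(G) = (27 + 16)/(-86) + G/G = 43*(-1/86) + 1 = -1/2 + 1 = 1/2)
p(z, K) = 18 + K/7 (p(z, K) = (K - 1*(-126))/7 = (K + 126)/7 = (126 + K)/7 = 18 + K/7)
sqrt(P(1430) + p(-42, x(14, -42))) = sqrt(1/2 + (18 + (15 - 1*(-42))/7)) = sqrt(1/2 + (18 + (15 + 42)/7)) = sqrt(1/2 + (18 + (1/7)*57)) = sqrt(1/2 + (18 + 57/7)) = sqrt(1/2 + 183/7) = sqrt(373/14) = sqrt(5222)/14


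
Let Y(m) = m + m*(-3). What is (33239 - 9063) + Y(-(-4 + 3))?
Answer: 24174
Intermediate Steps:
Y(m) = -2*m (Y(m) = m - 3*m = -2*m)
(33239 - 9063) + Y(-(-4 + 3)) = (33239 - 9063) - (-2)*(-4 + 3) = 24176 - (-2)*(-1) = 24176 - 2*1 = 24176 - 2 = 24174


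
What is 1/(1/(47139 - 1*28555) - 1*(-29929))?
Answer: 18584/556200537 ≈ 3.3412e-5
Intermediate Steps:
1/(1/(47139 - 1*28555) - 1*(-29929)) = 1/(1/(47139 - 28555) + 29929) = 1/(1/18584 + 29929) = 1/(556200537/18584) = 18584/556200537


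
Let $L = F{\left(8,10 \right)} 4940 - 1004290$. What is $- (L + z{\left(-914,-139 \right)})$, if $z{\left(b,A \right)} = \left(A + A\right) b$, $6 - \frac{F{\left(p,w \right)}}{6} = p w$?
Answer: $2943558$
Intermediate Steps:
$F{\left(p,w \right)} = 36 - 6 p w$
$z{\left(b,A \right)} = 2 A b$
$L = -3197650$ ($L = \left(36 - 48 \cdot 10\right) 4940 - 1004290 = \left(36 - 480\right) 4940 - 1004290 = \left(-444\right) 4940 - 1004290 = -2193360 - 1004290 = -3197650$)
$- (L + z{\left(-914,-139 \right)}) = - (-3197650 + 2 \left(-139\right) \left(-914\right)) = - (-3197650 + 254092) = \left(-1\right) \left(-2943558\right) = 2943558$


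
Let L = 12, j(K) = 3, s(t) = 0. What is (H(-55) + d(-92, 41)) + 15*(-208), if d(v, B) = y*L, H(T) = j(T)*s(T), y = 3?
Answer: -3084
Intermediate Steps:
H(T) = 0 (H(T) = 3*0 = 0)
d(v, B) = 36 (d(v, B) = 3*12 = 36)
(H(-55) + d(-92, 41)) + 15*(-208) = (0 + 36) + 15*(-208) = 36 - 3120 = -3084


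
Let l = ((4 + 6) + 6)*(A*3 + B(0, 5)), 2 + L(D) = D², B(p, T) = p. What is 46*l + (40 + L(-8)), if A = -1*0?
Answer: 102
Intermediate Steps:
A = 0
L(D) = -2 + D²
l = 0 (l = ((4 + 6) + 6)*(0*3 + 0) = (10 + 6)*(0 + 0) = 16*0 = 0)
46*l + (40 + L(-8)) = 46*0 + (40 + (-2 + (-8)²)) = 0 + (40 + (-2 + 64)) = 0 + (40 + 62) = 0 + 102 = 102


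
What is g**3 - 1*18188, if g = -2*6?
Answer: -19916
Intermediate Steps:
g = -12
g**3 - 1*18188 = (-12)**3 - 1*18188 = -1728 - 18188 = -19916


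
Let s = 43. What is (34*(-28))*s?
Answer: -40936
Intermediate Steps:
(34*(-28))*s = (34*(-28))*43 = -952*43 = -40936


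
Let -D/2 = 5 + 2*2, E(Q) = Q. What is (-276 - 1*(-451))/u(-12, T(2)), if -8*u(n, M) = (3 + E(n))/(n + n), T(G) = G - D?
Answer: -11200/3 ≈ -3733.3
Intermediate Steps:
D = -18 (D = -2*(5 + 2*2) = -2*(5 + 4) = -2*9 = -18)
T(G) = 18 + G (T(G) = G - 1*(-18) = G + 18 = 18 + G)
u(n, M) = -(3 + n)/(16*n) (u(n, M) = -(3 + n)/(8*(n + n)) = -(3 + n)/(8*(2*n)) = -(3 + n)*1/(2*n)/8 = -(3 + n)/(16*n))
(-276 - 1*(-451))/u(-12, T(2)) = (-276 - 1*(-451))/(((1/16)*(-3 - 1*(-12))/(-12))) = (-276 + 451)/(((1/16)*(-1/12)*(-3 + 12))) = 175/(((1/16)*(-1/12)*9)) = 175/(-3/64) = 175*(-64/3) = -11200/3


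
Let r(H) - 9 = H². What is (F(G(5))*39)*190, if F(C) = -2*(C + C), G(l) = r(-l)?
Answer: -1007760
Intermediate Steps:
r(H) = 9 + H²
G(l) = 9 + l² (G(l) = 9 + (-l)² = 9 + l²)
F(C) = -4*C
(F(G(5))*39)*190 = (-4*(9 + 5²)*39)*190 = (-4*(9 + 25)*39)*190 = (-4*34*39)*190 = -136*39*190 = -5304*190 = -1007760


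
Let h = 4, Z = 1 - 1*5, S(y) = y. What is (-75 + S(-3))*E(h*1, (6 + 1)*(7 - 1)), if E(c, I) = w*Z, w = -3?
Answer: -936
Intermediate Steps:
Z = -4 (Z = 1 - 5 = -4)
E(c, I) = 12 (E(c, I) = -3*(-4) = 12)
(-75 + S(-3))*E(h*1, (6 + 1)*(7 - 1)) = (-75 - 3)*12 = -78*12 = -936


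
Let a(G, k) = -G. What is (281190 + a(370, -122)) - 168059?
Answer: 112761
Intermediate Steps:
(281190 + a(370, -122)) - 168059 = (281190 - 1*370) - 168059 = (281190 - 370) - 168059 = 280820 - 168059 = 112761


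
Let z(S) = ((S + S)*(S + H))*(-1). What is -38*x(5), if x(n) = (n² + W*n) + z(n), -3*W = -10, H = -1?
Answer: -190/3 ≈ -63.333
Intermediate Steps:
z(S) = -2*S*(-1 + S) (z(S) = ((S + S)*(S - 1))*(-1) = ((2*S)*(-1 + S))*(-1) = (2*S*(-1 + S))*(-1) = -2*S*(-1 + S))
W = 10/3 (W = -⅓*(-10) = 10/3 ≈ 3.3333)
x(n) = n² + 10*n/3 + 2*n*(1 - n) (x(n) = (n² + 10*n/3) + 2*n*(1 - n) = n² + 10*n/3 + 2*n*(1 - n))
-38*x(5) = -38*5*(16 - 3*5)/3 = -38*5*(16 - 15)/3 = -38*5/3 = -190/3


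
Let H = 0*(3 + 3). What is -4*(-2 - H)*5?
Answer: 40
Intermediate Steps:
H = 0 (H = 0*6 = 0)
-4*(-2 - H)*5 = -4*(-2 - 1*0)*5 = -4*(-2 + 0)*5 = -4*(-2)*5 = 8*5 = 40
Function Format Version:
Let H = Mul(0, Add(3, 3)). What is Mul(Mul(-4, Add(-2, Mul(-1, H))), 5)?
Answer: 40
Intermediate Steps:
H = 0 (H = Mul(0, 6) = 0)
Mul(Mul(-4, Add(-2, Mul(-1, H))), 5) = Mul(Mul(-4, Add(-2, Mul(-1, 0))), 5) = Mul(Mul(-4, Add(-2, 0)), 5) = Mul(Mul(-4, -2), 5) = Mul(8, 5) = 40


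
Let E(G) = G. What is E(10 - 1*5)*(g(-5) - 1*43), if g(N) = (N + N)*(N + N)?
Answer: 285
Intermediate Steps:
g(N) = 4*N² (g(N) = (2*N)*(2*N) = 4*N²)
E(10 - 1*5)*(g(-5) - 1*43) = (10 - 1*5)*(4*(-5)² - 1*43) = (10 - 5)*(4*25 - 43) = 5*(100 - 43) = 5*57 = 285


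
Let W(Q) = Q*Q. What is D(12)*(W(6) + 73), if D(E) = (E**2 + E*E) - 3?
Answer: 31065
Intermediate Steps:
W(Q) = Q**2
D(E) = -3 + 2*E**2 (D(E) = (E**2 + E**2) - 3 = 2*E**2 - 3 = -3 + 2*E**2)
D(12)*(W(6) + 73) = (-3 + 2*12**2)*(6**2 + 73) = (-3 + 2*144)*(36 + 73) = (-3 + 288)*109 = 285*109 = 31065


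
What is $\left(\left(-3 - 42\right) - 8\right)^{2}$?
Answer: $2809$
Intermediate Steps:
$\left(\left(-3 - 42\right) - 8\right)^{2} = \left(-45 - 8\right)^{2} = \left(-53\right)^{2} = 2809$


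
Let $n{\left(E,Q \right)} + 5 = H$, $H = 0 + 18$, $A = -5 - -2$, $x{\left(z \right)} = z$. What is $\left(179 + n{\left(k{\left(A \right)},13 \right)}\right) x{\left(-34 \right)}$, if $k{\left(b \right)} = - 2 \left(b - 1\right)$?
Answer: $-6528$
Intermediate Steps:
$A = -3$ ($A = -5 + 2 = -3$)
$H = 18$
$k{\left(b \right)} = 2 - 2 b$ ($k{\left(b \right)} = - 2 \left(-1 + b\right) = 2 - 2 b$)
$n{\left(E,Q \right)} = 13$ ($n{\left(E,Q \right)} = -5 + 18 = 13$)
$\left(179 + n{\left(k{\left(A \right)},13 \right)}\right) x{\left(-34 \right)} = \left(179 + 13\right) \left(-34\right) = 192 \left(-34\right) = -6528$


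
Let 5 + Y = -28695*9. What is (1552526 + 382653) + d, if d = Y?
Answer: 1676919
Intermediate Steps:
Y = -258260 (Y = -5 - 28695*9 = -5 - 258255 = -258260)
d = -258260
(1552526 + 382653) + d = (1552526 + 382653) - 258260 = 1935179 - 258260 = 1676919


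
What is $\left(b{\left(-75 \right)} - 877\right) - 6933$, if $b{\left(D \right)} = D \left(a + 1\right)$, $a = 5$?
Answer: $-8260$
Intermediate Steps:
$b{\left(D \right)} = 6 D$ ($b{\left(D \right)} = D \left(5 + 1\right) = D 6 = 6 D$)
$\left(b{\left(-75 \right)} - 877\right) - 6933 = \left(6 \left(-75\right) - 877\right) - 6933 = \left(-450 - 877\right) - 6933 = -1327 - 6933 = -8260$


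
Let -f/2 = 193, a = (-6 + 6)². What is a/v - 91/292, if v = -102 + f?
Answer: -91/292 ≈ -0.31164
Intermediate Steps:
a = 0 (a = 0² = 0)
f = -386 (f = -2*193 = -386)
v = -488 (v = -102 - 386 = -488)
a/v - 91/292 = 0/(-488) - 91/292 = 0*(-1/488) - 91*1/292 = 0 - 91/292 = -91/292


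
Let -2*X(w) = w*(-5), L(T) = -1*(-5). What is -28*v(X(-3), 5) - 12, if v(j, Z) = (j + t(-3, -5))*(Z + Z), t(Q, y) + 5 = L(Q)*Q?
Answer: 7688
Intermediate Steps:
L(T) = 5
X(w) = 5*w/2 (X(w) = -w*(-5)/2 = -(-5)*w/2 = 5*w/2)
t(Q, y) = -5 + 5*Q
v(j, Z) = 2*Z*(-20 + j) (v(j, Z) = (j + (-5 + 5*(-3)))*(Z + Z) = (j + (-5 - 15))*(2*Z) = (j - 20)*(2*Z) = (-20 + j)*(2*Z) = 2*Z*(-20 + j))
-28*v(X(-3), 5) - 12 = -56*5*(-20 + (5/2)*(-3)) - 12 = -56*5*(-20 - 15/2) - 12 = -56*5*(-55)/2 - 12 = -28*(-275) - 12 = 7700 - 12 = 7688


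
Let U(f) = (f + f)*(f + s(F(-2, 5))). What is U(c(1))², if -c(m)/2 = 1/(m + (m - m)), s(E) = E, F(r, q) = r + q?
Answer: 16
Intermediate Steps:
F(r, q) = q + r
c(m) = -2/m (c(m) = -2/(m + (m - m)) = -2/(m + 0) = -2/m)
U(f) = 2*f*(3 + f) (U(f) = (f + f)*(f + (5 - 2)) = (2*f)*(f + 3) = (2*f)*(3 + f) = 2*f*(3 + f))
U(c(1))² = (2*(-2/1)*(3 - 2/1))² = (2*(-2*1)*(3 - 2*1))² = (2*(-2)*(3 - 2))² = (2*(-2)*1)² = (-4)² = 16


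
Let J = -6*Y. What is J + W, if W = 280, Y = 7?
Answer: 238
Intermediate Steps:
J = -42 (J = -6*7 = -42)
J + W = -42 + 280 = 238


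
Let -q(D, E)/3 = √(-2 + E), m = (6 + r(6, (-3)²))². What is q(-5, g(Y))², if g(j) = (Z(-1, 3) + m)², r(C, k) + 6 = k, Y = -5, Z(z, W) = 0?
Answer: 59031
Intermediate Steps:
r(C, k) = -6 + k
m = 81 (m = (6 + (-6 + (-3)²))² = (6 + (-6 + 9))² = (6 + 3)² = 9² = 81)
g(j) = 6561 (g(j) = (0 + 81)² = 81² = 6561)
q(D, E) = -3*√(-2 + E)
q(-5, g(Y))² = (-3*√(-2 + 6561))² = (-3*√6559)² = 59031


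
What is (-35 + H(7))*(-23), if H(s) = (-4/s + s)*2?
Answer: 3565/7 ≈ 509.29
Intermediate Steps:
H(s) = -8/s + 2*s (H(s) = (s - 4/s)*2 = -8/s + 2*s)
(-35 + H(7))*(-23) = (-35 + (-8/7 + 2*7))*(-23) = (-35 + (-8*1/7 + 14))*(-23) = (-35 + (-8/7 + 14))*(-23) = (-35 + 90/7)*(-23) = -155/7*(-23) = 3565/7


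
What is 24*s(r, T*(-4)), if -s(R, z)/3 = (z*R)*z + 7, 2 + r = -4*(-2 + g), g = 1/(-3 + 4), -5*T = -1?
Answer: -14904/25 ≈ -596.16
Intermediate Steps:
T = 1/5 (T = -1/5*(-1) = 1/5 ≈ 0.20000)
g = 1 (g = 1/1 = 1)
r = 2 (r = -2 - 4*(-2 + 1) = -2 - 4*(-1) = -2 + 4 = 2)
s(R, z) = -21 - 3*R*z**2 (s(R, z) = -3*((z*R)*z + 7) = -3*((R*z)*z + 7) = -3*(R*z**2 + 7) = -3*(7 + R*z**2) = -21 - 3*R*z**2)
24*s(r, T*(-4)) = 24*(-21 - 3*2*((1/5)*(-4))**2) = 24*(-21 - 3*2*(-4/5)**2) = 24*(-21 - 3*2*16/25) = 24*(-21 - 96/25) = 24*(-621/25) = -14904/25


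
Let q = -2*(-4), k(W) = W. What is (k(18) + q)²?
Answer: 676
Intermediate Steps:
q = 8
(k(18) + q)² = (18 + 8)² = 26² = 676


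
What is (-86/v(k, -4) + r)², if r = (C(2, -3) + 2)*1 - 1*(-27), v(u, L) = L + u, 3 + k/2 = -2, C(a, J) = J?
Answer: 50625/49 ≈ 1033.2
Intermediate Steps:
k = -10 (k = -6 + 2*(-2) = -6 - 4 = -10)
r = 26 (r = (-3 + 2)*1 - 1*(-27) = -1*1 + 27 = -1 + 27 = 26)
(-86/v(k, -4) + r)² = (-86/(-4 - 10) + 26)² = (-86/(-14) + 26)² = (-86*(-1/14) + 26)² = (43/7 + 26)² = (225/7)² = 50625/49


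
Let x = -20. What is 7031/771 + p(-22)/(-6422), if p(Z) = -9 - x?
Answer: 45144601/4951362 ≈ 9.1176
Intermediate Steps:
p(Z) = 11 (p(Z) = -9 - 1*(-20) = -9 + 20 = 11)
7031/771 + p(-22)/(-6422) = 7031/771 + 11/(-6422) = 7031*(1/771) + 11*(-1/6422) = 7031/771 - 11/6422 = 45144601/4951362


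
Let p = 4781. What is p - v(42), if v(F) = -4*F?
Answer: 4949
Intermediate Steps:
p - v(42) = 4781 - (-4)*42 = 4781 - 1*(-168) = 4781 + 168 = 4949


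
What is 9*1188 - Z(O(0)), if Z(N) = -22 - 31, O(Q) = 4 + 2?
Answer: 10745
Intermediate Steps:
O(Q) = 6
Z(N) = -53
9*1188 - Z(O(0)) = 9*1188 - 1*(-53) = 10692 + 53 = 10745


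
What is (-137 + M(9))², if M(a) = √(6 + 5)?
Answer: (137 - √11)² ≈ 17871.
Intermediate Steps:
M(a) = √11
(-137 + M(9))² = (-137 + √11)²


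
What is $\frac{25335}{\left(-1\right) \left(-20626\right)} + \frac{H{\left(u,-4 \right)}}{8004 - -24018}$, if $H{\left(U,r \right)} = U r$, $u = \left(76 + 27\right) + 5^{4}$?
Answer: $\frac{375607229}{330242886} \approx 1.1374$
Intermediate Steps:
$u = 728$ ($u = 103 + 625 = 728$)
$\frac{25335}{\left(-1\right) \left(-20626\right)} + \frac{H{\left(u,-4 \right)}}{8004 - -24018} = \frac{25335}{\left(-1\right) \left(-20626\right)} + \frac{728 \left(-4\right)}{8004 - -24018} = \frac{25335}{20626} - \frac{2912}{8004 + 24018} = 25335 \cdot \frac{1}{20626} - \frac{2912}{32022} = \frac{25335}{20626} - \frac{1456}{16011} = \frac{375607229}{330242886}$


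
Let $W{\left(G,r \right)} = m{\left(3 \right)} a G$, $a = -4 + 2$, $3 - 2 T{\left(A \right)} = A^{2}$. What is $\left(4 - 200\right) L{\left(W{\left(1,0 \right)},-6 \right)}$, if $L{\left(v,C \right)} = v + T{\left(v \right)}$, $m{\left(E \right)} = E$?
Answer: $4410$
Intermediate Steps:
$T{\left(A \right)} = \frac{3}{2} - \frac{A^{2}}{2}$
$a = -2$
$W{\left(G,r \right)} = - 6 G$ ($W{\left(G,r \right)} = 3 \left(-2\right) G = - 6 G$)
$L{\left(v,C \right)} = \frac{3}{2} + v - \frac{v^{2}}{2}$ ($L{\left(v,C \right)} = v - \left(- \frac{3}{2} + \frac{v^{2}}{2}\right) = \frac{3}{2} + v - \frac{v^{2}}{2}$)
$\left(4 - 200\right) L{\left(W{\left(1,0 \right)},-6 \right)} = \left(4 - 200\right) \left(\frac{3}{2} - 6 - \frac{\left(\left(-6\right) 1\right)^{2}}{2}\right) = \left(4 - 200\right) \left(\frac{3}{2} - 6 - \frac{\left(-6\right)^{2}}{2}\right) = - 196 \left(\frac{3}{2} - 6 - 18\right) = \left(-196\right) \left(- \frac{45}{2}\right) = 4410$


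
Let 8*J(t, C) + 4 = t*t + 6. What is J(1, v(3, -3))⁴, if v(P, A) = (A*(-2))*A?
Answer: 81/4096 ≈ 0.019775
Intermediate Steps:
v(P, A) = -2*A² (v(P, A) = (-2*A)*A = -2*A²)
J(t, C) = ¼ + t²/8 (J(t, C) = -½ + (t*t + 6)/8 = -½ + (t² + 6)/8 = -½ + (6 + t²)/8 = -½ + (¾ + t²/8) = ¼ + t²/8)
J(1, v(3, -3))⁴ = (¼ + (⅛)*1²)⁴ = (¼ + (⅛)*1)⁴ = (¼ + ⅛)⁴ = (3/8)⁴ = 81/4096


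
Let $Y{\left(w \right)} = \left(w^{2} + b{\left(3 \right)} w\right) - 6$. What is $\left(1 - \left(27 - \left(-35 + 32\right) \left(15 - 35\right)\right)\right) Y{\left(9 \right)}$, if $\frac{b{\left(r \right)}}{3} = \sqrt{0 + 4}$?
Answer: $4386$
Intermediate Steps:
$b{\left(r \right)} = 6$ ($b{\left(r \right)} = 3 \sqrt{0 + 4} = 3 \sqrt{4} = 3 \cdot 2 = 6$)
$Y{\left(w \right)} = -6 + w^{2} + 6 w$ ($Y{\left(w \right)} = \left(w^{2} + 6 w\right) - 6 = -6 + w^{2} + 6 w$)
$\left(1 - \left(27 - \left(-35 + 32\right) \left(15 - 35\right)\right)\right) Y{\left(9 \right)} = \left(1 - \left(27 - \left(-35 + 32\right) \left(15 - 35\right)\right)\right) \left(-6 + 9^{2} + 6 \cdot 9\right) = \left(1 - -33\right) \left(-6 + 81 + 54\right) = \left(1 + \left(60 - 27\right)\right) 129 = \left(1 + 33\right) 129 = 34 \cdot 129 = 4386$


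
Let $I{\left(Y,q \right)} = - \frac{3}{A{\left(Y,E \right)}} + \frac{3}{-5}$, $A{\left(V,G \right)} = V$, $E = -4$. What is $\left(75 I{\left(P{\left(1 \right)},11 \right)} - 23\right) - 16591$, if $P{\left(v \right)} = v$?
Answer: $-16884$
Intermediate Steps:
$I{\left(Y,q \right)} = - \frac{3}{5} - \frac{3}{Y}$ ($I{\left(Y,q \right)} = - \frac{3}{Y} + \frac{3}{-5} = - \frac{3}{Y} + 3 \left(- \frac{1}{5}\right) = - \frac{3}{Y} - \frac{3}{5} = - \frac{3}{5} - \frac{3}{Y}$)
$\left(75 I{\left(P{\left(1 \right)},11 \right)} - 23\right) - 16591 = \left(75 \left(- \frac{3}{5} - \frac{3}{1}\right) - 23\right) - 16591 = \left(75 \left(- \frac{3}{5} - 3\right) - 23\right) - 16591 = \left(75 \left(- \frac{18}{5}\right) - 23\right) - 16591 = \left(-270 - 23\right) - 16591 = -293 - 16591 = -16884$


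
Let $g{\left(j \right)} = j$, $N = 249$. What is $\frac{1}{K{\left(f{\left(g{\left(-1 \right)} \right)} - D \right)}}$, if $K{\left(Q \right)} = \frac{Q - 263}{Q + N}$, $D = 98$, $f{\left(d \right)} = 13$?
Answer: $- \frac{41}{87} \approx -0.47126$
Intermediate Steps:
$K{\left(Q \right)} = \frac{-263 + Q}{249 + Q}$ ($K{\left(Q \right)} = \frac{Q - 263}{Q + 249} = \frac{-263 + Q}{249 + Q}$)
$\frac{1}{K{\left(f{\left(g{\left(-1 \right)} \right)} - D \right)}} = \frac{1}{\frac{1}{249 + \left(13 - 98\right)} \left(-263 + \left(13 - 98\right)\right)} = \frac{1}{\frac{1}{249 - 85} \left(-263 - 85\right)} = \frac{1}{\frac{1}{164} \left(-348\right)} = \frac{1}{- \frac{87}{41}} = - \frac{41}{87}$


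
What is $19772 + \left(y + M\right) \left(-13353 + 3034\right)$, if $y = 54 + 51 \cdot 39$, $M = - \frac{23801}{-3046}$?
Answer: $- \frac{64400286989}{3046} \approx -2.1143 \cdot 10^{7}$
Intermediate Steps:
$M = \frac{23801}{3046}$ ($M = \left(-23801\right) \left(- \frac{1}{3046}\right) = \frac{23801}{3046} \approx 7.8139$)
$y = 2043$ ($y = 54 + 1989 = 2043$)
$19772 + \left(y + M\right) \left(-13353 + 3034\right) = 19772 + \left(2043 + \frac{23801}{3046}\right) \left(-13353 + 3034\right) = 19772 + \frac{6246779}{3046} \left(-10319\right) = 19772 - \frac{64460512501}{3046} = - \frac{64400286989}{3046}$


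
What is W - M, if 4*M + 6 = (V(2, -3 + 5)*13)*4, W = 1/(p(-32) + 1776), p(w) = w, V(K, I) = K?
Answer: -42727/1744 ≈ -24.499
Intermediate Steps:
W = 1/1744 (W = 1/(-32 + 1776) = 1/1744 ≈ 0.00057339)
M = 49/2 (M = -3/2 + ((2*13)*4)/4 = -3/2 + (26*4)/4 = -3/2 + (¼)*104 = -3/2 + 26 = 49/2 ≈ 24.500)
W - M = 1/1744 - 1*49/2 = 1/1744 - 49/2 = -42727/1744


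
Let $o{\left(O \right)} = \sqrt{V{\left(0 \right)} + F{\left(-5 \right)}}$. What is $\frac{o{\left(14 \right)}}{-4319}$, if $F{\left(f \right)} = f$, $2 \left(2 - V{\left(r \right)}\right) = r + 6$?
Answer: $- \frac{i \sqrt{6}}{4319} \approx - 0.00056714 i$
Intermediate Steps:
$V{\left(r \right)} = -1 - \frac{r}{2}$ ($V{\left(r \right)} = 2 - \frac{r + 6}{2} = 2 - \frac{6 + r}{2} = 2 - \left(3 + \frac{r}{2}\right) = -1 - \frac{r}{2}$)
$o{\left(O \right)} = i \sqrt{6}$ ($o{\left(O \right)} = \sqrt{\left(-1 - 0\right) - 5} = \sqrt{\left(-1 + 0\right) - 5} = \sqrt{-1 - 5} = \sqrt{-6} = i \sqrt{6}$)
$\frac{o{\left(14 \right)}}{-4319} = \frac{i \sqrt{6}}{-4319} = i \sqrt{6} \left(- \frac{1}{4319}\right) = - \frac{i \sqrt{6}}{4319}$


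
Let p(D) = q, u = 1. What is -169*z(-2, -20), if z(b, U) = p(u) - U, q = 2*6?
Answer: -5408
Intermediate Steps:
q = 12
p(D) = 12
z(b, U) = 12 - U
-169*z(-2, -20) = -169*(12 - 1*(-20)) = -169*(12 + 20) = -169*32 = -5408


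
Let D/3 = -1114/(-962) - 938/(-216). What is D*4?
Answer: 285745/4329 ≈ 66.007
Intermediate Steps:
D = 285745/17316 (D = 3*(-1114/(-962) - 938/(-216)) = 3*(-1114*(-1/962) - 938*(-1/216)) = 3*(557/481 + 469/108) = 3*(285745/51948) = 285745/17316 ≈ 16.502)
D*4 = (285745/17316)*4 = 285745/4329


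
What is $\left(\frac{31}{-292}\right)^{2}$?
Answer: $\frac{961}{85264} \approx 0.011271$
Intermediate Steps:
$\left(\frac{31}{-292}\right)^{2} = \left(31 \left(- \frac{1}{292}\right)\right)^{2} = \left(- \frac{31}{292}\right)^{2} = \frac{961}{85264}$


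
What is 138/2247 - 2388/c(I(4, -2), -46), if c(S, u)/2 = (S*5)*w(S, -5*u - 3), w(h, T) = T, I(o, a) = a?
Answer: 499363/850115 ≈ 0.58741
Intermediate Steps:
c(S, u) = 10*S*(-3 - 5*u) (c(S, u) = 2*((S*5)*(-5*u - 3)) = 2*((5*S)*(-3 - 5*u)) = 2*(5*S*(-3 - 5*u)) = 10*S*(-3 - 5*u))
138/2247 - 2388/c(I(4, -2), -46) = 138/2247 - 2388*1/(20*(3 + 5*(-46))) = 138*(1/2247) - 2388*1/(20*(3 - 230)) = 46/749 - 2388/((-10*(-2)*(-227))) = 46/749 - 2388/(-4540) = 46/749 - 2388*(-1/4540) = 46/749 + 597/1135 = 499363/850115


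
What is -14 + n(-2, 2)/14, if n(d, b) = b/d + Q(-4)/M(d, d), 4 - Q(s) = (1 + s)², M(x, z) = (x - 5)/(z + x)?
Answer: -1399/98 ≈ -14.276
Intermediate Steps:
M(x, z) = (-5 + x)/(x + z)
Q(s) = 4 - (1 + s)²
n(d, b) = b/d - 10*d/(-5 + d) (n(d, b) = b/d + (4 - (1 - 4)²)/(((-5 + d)/(d + d))) = b/d + (4 - 1*(-3)²)/(((-5 + d)/((2*d)))) = b/d + (4 - 1*9)/(((1/(2*d))*(-5 + d))) = b/d + (4 - 9)/(((-5 + d)/(2*d))) = b/d - 10*d/(-5 + d))
-14 + n(-2, 2)/14 = -14 + ((-10*(-2)² + 2*(-5 - 2))/((-2)*(-5 - 2)))/14 = -14 - ½*(-10*4 + 2*(-7))/(-7)*(1/14) = -14 - ½*(-⅐)*(-40 - 14)*(1/14) = -14 - ½*(-⅐)*(-54)*(1/14) = -14 - 27/7*1/14 = -14 - 27/98 = -1399/98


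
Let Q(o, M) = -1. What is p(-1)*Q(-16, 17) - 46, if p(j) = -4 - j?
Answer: -43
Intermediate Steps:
p(-1)*Q(-16, 17) - 46 = (-4 - 1*(-1))*(-1) - 46 = (-4 + 1)*(-1) - 46 = -3*(-1) - 46 = 3 - 46 = -43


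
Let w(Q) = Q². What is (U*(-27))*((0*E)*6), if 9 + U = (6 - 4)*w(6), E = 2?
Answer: 0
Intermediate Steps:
U = 63 (U = -9 + (6 - 4)*6² = -9 + 2*36 = -9 + 72 = 63)
(U*(-27))*((0*E)*6) = (63*(-27))*((0*2)*6) = -0*6 = -1701*0 = 0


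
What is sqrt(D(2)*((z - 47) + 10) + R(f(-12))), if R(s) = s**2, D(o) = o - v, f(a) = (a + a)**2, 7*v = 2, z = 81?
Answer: 4*sqrt(1016295)/7 ≈ 576.07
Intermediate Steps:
v = 2/7 (v = (1/7)*2 = 2/7 ≈ 0.28571)
f(a) = 4*a**2 (f(a) = (2*a)**2 = 4*a**2)
D(o) = -2/7 + o (D(o) = o - 1*2/7 = o - 2/7 = -2/7 + o)
sqrt(D(2)*((z - 47) + 10) + R(f(-12))) = sqrt((-2/7 + 2)*((81 - 47) + 10) + (4*(-12)**2)**2) = sqrt(12*(34 + 10)/7 + (4*144)**2) = sqrt((12/7)*44 + 576**2) = sqrt(528/7 + 331776) = sqrt(2322960/7) = 4*sqrt(1016295)/7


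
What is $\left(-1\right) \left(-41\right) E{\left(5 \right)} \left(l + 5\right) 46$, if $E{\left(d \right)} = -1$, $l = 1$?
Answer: $-11316$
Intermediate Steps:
$\left(-1\right) \left(-41\right) E{\left(5 \right)} \left(l + 5\right) 46 = \left(-1\right) \left(-41\right) \left(- (1 + 5)\right) 46 = 41 \left(\left(-1\right) 6\right) 46 = 41 \left(-6\right) 46 = \left(-246\right) 46 = -11316$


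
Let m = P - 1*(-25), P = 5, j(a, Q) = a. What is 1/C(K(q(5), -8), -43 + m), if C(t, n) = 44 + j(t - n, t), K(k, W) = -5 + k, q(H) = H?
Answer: 1/57 ≈ 0.017544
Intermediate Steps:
m = 30 (m = 5 - 1*(-25) = 5 + 25 = 30)
C(t, n) = 44 + t - n (C(t, n) = 44 + (t - n) = 44 + t - n)
1/C(K(q(5), -8), -43 + m) = 1/(44 + (-5 + 5) - (-43 + 30)) = 1/(44 + 0 - 1*(-13)) = 1/(44 + 0 + 13) = 1/57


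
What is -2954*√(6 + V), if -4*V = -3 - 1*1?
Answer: -2954*√7 ≈ -7815.5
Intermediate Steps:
V = 1 (V = -(-3 - 1*1)/4 = -(-3 - 1)/4 = -¼*(-4) = 1)
-2954*√(6 + V) = -2954*√(6 + 1) = -2954*√7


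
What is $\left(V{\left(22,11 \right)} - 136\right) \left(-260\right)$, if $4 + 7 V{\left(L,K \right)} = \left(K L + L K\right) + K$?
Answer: $\frac{119860}{7} \approx 17123.0$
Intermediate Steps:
$V{\left(L,K \right)} = - \frac{4}{7} + \frac{K}{7} + \frac{2 K L}{7}$ ($V{\left(L,K \right)} = - \frac{4}{7} + \frac{\left(K L + L K\right) + K}{7} = - \frac{4}{7} + \frac{\left(K L + K L\right) + K}{7} = - \frac{4}{7} + \frac{2 K L + K}{7} = - \frac{4}{7} + \frac{K + 2 K L}{7} = - \frac{4}{7} + \left(\frac{K}{7} + \frac{2 K L}{7}\right) = - \frac{4}{7} + \frac{K}{7} + \frac{2 K L}{7}$)
$\left(V{\left(22,11 \right)} - 136\right) \left(-260\right) = \left(\left(- \frac{4}{7} + \frac{1}{7} \cdot 11 + \frac{2}{7} \cdot 11 \cdot 22\right) - 136\right) \left(-260\right) = \left(\left(- \frac{4}{7} + \frac{11}{7} + \frac{484}{7}\right) - 136\right) \left(-260\right) = \left(\frac{491}{7} - 136\right) \left(-260\right) = \left(- \frac{461}{7}\right) \left(-260\right) = \frac{119860}{7}$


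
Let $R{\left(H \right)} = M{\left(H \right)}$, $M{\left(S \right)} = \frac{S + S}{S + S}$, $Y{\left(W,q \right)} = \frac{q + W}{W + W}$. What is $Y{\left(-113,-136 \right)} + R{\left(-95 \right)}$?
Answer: $\frac{475}{226} \approx 2.1018$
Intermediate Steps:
$Y{\left(W,q \right)} = \frac{W + q}{2 W}$
$M{\left(S \right)} = 1$ ($M{\left(S \right)} = \frac{2 S}{2 S} = 2 S \frac{1}{2 S} = 1$)
$R{\left(H \right)} = 1$
$Y{\left(-113,-136 \right)} + R{\left(-95 \right)} = \frac{-113 - 136}{2 \left(-113\right)} + 1 = \frac{1}{2} \left(- \frac{1}{113}\right) \left(-249\right) + 1 = \frac{249}{226} + 1 = \frac{475}{226}$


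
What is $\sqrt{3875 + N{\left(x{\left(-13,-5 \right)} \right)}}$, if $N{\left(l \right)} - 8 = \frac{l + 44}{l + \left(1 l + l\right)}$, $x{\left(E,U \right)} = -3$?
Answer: $\frac{\sqrt{34906}}{3} \approx 62.277$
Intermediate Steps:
$N{\left(l \right)} = 8 + \frac{44 + l}{3 l}$ ($N{\left(l \right)} = 8 + \frac{l + 44}{l + \left(1 l + l\right)} = 8 + \frac{44 + l}{l + \left(l + l\right)} = 8 + \frac{44 + l}{l + 2 l} = 8 + \frac{44 + l}{3 l}$)
$\sqrt{3875 + N{\left(x{\left(-13,-5 \right)} \right)}} = \sqrt{3875 + \frac{44 + 25 \left(-3\right)}{3 \left(-3\right)}} = \sqrt{3875 + \frac{1}{3} \left(- \frac{1}{3}\right) \left(44 - 75\right)} = \sqrt{3875 + \frac{1}{3} \left(- \frac{1}{3}\right) \left(-31\right)} = \sqrt{3875 + \frac{31}{9}} = \sqrt{\frac{34906}{9}} = \frac{\sqrt{34906}}{3}$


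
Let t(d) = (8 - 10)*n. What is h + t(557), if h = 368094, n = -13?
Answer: 368120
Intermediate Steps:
t(d) = 26 (t(d) = (8 - 10)*(-13) = -2*(-13) = 26)
h + t(557) = 368094 + 26 = 368120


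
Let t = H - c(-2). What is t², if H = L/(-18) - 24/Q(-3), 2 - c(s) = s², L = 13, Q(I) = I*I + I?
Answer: 2401/324 ≈ 7.4105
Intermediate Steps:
Q(I) = I + I² (Q(I) = I² + I = I + I²)
c(s) = 2 - s²
H = -85/18 (H = 13/(-18) - 24*(-1/(3*(1 - 3))) = 13*(-1/18) - 24/((-3*(-2))) = -13/18 - 24/6 = -13/18 - 24*⅙ = -13/18 - 4 = -85/18 ≈ -4.7222)
t = -49/18 (t = -85/18 - (2 - 1*(-2)²) = -85/18 - (2 - 1*4) = -85/18 - (2 - 4) = -85/18 - 1*(-2) = -85/18 + 2 = -49/18 ≈ -2.7222)
t² = (-49/18)² = 2401/324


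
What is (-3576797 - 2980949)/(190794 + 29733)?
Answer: -6557746/220527 ≈ -29.737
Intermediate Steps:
(-3576797 - 2980949)/(190794 + 29733) = -6557746/220527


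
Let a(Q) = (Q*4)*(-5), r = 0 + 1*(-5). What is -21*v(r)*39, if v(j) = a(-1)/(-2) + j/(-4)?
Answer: 28665/4 ≈ 7166.3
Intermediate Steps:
r = -5 (r = 0 - 5 = -5)
a(Q) = -20*Q (a(Q) = (4*Q)*(-5) = -20*Q)
v(j) = -10 - j/4 (v(j) = -20*(-1)/(-2) + j/(-4) = 20*(-½) + j*(-¼) = -10 - j/4)
-21*v(r)*39 = -21*(-10 - ¼*(-5))*39 = -21*(-10 + 5/4)*39 = -21*(-35/4)*39 = (735/4)*39 = 28665/4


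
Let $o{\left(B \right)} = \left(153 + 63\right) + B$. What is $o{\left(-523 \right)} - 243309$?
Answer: $-243616$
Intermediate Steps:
$o{\left(B \right)} = 216 + B$
$o{\left(-523 \right)} - 243309 = \left(216 - 523\right) - 243309 = -307 - 243309 = -243616$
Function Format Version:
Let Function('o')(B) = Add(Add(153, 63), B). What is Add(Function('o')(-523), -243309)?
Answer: -243616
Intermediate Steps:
Function('o')(B) = Add(216, B)
Add(Function('o')(-523), -243309) = Add(Add(216, -523), -243309) = Add(-307, -243309) = -243616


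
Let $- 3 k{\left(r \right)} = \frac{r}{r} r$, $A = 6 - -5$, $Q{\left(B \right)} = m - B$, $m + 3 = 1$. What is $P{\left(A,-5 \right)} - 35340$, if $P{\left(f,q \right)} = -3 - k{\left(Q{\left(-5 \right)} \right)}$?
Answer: $-35342$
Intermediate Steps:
$m = -2$ ($m = -3 + 1 = -2$)
$Q{\left(B \right)} = -2 - B$
$A = 11$ ($A = 6 + 5 = 11$)
$k{\left(r \right)} = - \frac{r}{3}$ ($k{\left(r \right)} = - \frac{\frac{r}{r} r}{3} = - \frac{1 r}{3} = - \frac{r}{3}$)
$P{\left(f,q \right)} = -2$ ($P{\left(f,q \right)} = -3 - - \frac{-2 - -5}{3} = -3 - - \frac{-2 + 5}{3} = -3 - \left(- \frac{1}{3}\right) 3 = -3 - -1 = -3 + 1 = -2$)
$P{\left(A,-5 \right)} - 35340 = -2 - 35340 = -35342$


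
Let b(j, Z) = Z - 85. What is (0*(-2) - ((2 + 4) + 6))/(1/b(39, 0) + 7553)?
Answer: -255/160501 ≈ -0.0015888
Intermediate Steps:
b(j, Z) = -85 + Z
(0*(-2) - ((2 + 4) + 6))/(1/b(39, 0) + 7553) = (0*(-2) - ((2 + 4) + 6))/(1/(-85 + 0) + 7553) = (0 - (6 + 6))/(1/(-85) + 7553) = (0 - 1*12)/(-1/85 + 7553) = (0 - 12)/(642004/85) = -12*85/642004 = -255/160501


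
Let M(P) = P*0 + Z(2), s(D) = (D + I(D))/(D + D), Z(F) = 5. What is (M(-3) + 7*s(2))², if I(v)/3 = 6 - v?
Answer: 3481/4 ≈ 870.25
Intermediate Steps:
I(v) = 18 - 3*v (I(v) = 3*(6 - v) = 18 - 3*v)
s(D) = (18 - 2*D)/(2*D) (s(D) = (D + (18 - 3*D))/(D + D) = (18 - 2*D)/((2*D)) = (18 - 2*D)*(1/(2*D)) = (18 - 2*D)/(2*D))
M(P) = 5 (M(P) = P*0 + 5 = 0 + 5 = 5)
(M(-3) + 7*s(2))² = (5 + 7*((9 - 1*2)/2))² = (5 + 7*((9 - 2)/2))² = (5 + 7*((½)*7))² = (5 + 7*(7/2))² = (5 + 49/2)² = (59/2)² = 3481/4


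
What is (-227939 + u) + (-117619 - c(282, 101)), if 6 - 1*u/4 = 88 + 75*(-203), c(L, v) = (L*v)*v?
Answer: -3161668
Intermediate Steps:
c(L, v) = L*v**2
u = 60572 (u = 24 - 4*(88 + 75*(-203)) = 24 - 4*(88 - 15225) = 24 - 4*(-15137) = 24 + 60548 = 60572)
(-227939 + u) + (-117619 - c(282, 101)) = (-227939 + 60572) + (-117619 - 282*101**2) = -167367 + (-117619 - 282*10201) = -167367 + (-117619 - 1*2876682) = -167367 + (-117619 - 2876682) = -167367 - 2994301 = -3161668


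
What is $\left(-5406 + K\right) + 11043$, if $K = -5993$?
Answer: $-356$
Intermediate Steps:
$\left(-5406 + K\right) + 11043 = \left(-5406 - 5993\right) + 11043 = -11399 + 11043 = -356$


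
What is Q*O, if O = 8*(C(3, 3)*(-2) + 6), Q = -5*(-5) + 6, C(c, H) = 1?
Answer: 992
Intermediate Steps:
Q = 31 (Q = 25 + 6 = 31)
O = 32 (O = 8*(1*(-2) + 6) = 8*(-2 + 6) = 8*4 = 32)
Q*O = 31*32 = 992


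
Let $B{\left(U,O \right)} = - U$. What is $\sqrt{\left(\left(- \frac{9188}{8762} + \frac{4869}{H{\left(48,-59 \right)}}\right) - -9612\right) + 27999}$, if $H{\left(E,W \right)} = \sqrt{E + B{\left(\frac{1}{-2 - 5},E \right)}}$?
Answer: $\frac{\sqrt{721853852057 + 277304157 \sqrt{2359}}}{4381} \approx 195.73$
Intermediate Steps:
$H{\left(E,W \right)} = \sqrt{\frac{1}{7} + E}$ ($H{\left(E,W \right)} = \sqrt{E - \frac{1}{-2 - 5}} = \sqrt{E - \frac{1}{-7}} = \sqrt{E - - \frac{1}{7}} = \sqrt{E + \frac{1}{7}} = \sqrt{\frac{1}{7} + E}$)
$\sqrt{\left(\left(- \frac{9188}{8762} + \frac{4869}{H{\left(48,-59 \right)}}\right) - -9612\right) + 27999} = \sqrt{\left(\left(- \frac{9188}{8762} + \frac{4869}{\frac{1}{7} \sqrt{7 + 49 \cdot 48}}\right) - -9612\right) + 27999} = \sqrt{\left(\left(\left(-9188\right) \frac{1}{8762} + \frac{4869}{\frac{1}{7} \sqrt{7 + 2352}}\right) + 9612\right) + 27999} = \sqrt{\left(\left(- \frac{4594}{4381} + \frac{4869}{\frac{1}{7} \sqrt{2359}}\right) + 9612\right) + 27999} = \sqrt{\left(\left(- \frac{4594}{4381} + 4869 \frac{\sqrt{2359}}{337}\right) + 9612\right) + 27999} = \sqrt{\left(\left(- \frac{4594}{4381} + \frac{4869 \sqrt{2359}}{337}\right) + 9612\right) + 27999} = \sqrt{\left(\frac{42105578}{4381} + \frac{4869 \sqrt{2359}}{337}\right) + 27999} = \sqrt{\frac{164769197}{4381} + \frac{4869 \sqrt{2359}}{337}}$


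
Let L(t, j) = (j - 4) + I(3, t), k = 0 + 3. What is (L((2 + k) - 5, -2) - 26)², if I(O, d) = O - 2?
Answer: 961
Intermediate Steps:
I(O, d) = -2 + O
k = 3
L(t, j) = -3 + j (L(t, j) = (j - 4) + (-2 + 3) = (-4 + j) + 1 = -3 + j)
(L((2 + k) - 5, -2) - 26)² = ((-3 - 2) - 26)² = (-5 - 26)² = (-31)² = 961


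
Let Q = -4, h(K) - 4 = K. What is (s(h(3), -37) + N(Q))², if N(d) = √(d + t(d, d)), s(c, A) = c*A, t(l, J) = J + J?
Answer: 67069 - 1036*I*√3 ≈ 67069.0 - 1794.4*I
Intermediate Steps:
h(K) = 4 + K
t(l, J) = 2*J
s(c, A) = A*c
N(d) = √3*√d (N(d) = √(d + 2*d) = √(3*d) = √3*√d)
(s(h(3), -37) + N(Q))² = (-37*(4 + 3) + √3*√(-4))² = (-37*7 + √3*(2*I))² = (-259 + 2*I*√3)²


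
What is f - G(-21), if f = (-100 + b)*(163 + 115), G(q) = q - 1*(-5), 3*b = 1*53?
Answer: -68618/3 ≈ -22873.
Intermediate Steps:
b = 53/3 (b = (1*53)/3 = (⅓)*53 = 53/3 ≈ 17.667)
G(q) = 5 + q (G(q) = q + 5 = 5 + q)
f = -68666/3 (f = (-100 + 53/3)*(163 + 115) = -247/3*278 = -68666/3 ≈ -22889.)
f - G(-21) = -68666/3 - (5 - 21) = -68666/3 - 1*(-16) = -68666/3 + 16 = -68618/3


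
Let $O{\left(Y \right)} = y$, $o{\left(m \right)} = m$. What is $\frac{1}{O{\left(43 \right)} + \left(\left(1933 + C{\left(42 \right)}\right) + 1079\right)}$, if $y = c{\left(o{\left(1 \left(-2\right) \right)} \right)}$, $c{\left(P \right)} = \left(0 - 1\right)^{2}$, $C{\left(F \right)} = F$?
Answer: $\frac{1}{3055} \approx 0.00032733$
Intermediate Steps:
$c{\left(P \right)} = 1$ ($c{\left(P \right)} = \left(-1\right)^{2} = 1$)
$y = 1$
$O{\left(Y \right)} = 1$
$\frac{1}{O{\left(43 \right)} + \left(\left(1933 + C{\left(42 \right)}\right) + 1079\right)} = \frac{1}{1 + \left(\left(1933 + 42\right) + 1079\right)} = \frac{1}{1 + \left(1975 + 1079\right)} = \frac{1}{1 + 3054} = \frac{1}{3055}$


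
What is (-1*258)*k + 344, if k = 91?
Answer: -23134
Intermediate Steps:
(-1*258)*k + 344 = -1*258*91 + 344 = -258*91 + 344 = -23478 + 344 = -23134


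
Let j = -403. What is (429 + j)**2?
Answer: 676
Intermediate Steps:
(429 + j)**2 = (429 - 403)**2 = 26**2 = 676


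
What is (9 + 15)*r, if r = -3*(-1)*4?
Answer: 288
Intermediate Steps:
r = 12 (r = 3*4 = 12)
(9 + 15)*r = (9 + 15)*12 = 24*12 = 288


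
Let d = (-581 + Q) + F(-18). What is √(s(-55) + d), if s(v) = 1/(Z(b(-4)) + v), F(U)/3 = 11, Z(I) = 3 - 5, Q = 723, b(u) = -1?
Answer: √568518/57 ≈ 13.228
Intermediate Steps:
Z(I) = -2
F(U) = 33 (F(U) = 3*11 = 33)
s(v) = 1/(-2 + v)
d = 175 (d = (-581 + 723) + 33 = 142 + 33 = 175)
√(s(-55) + d) = √(1/(-2 - 55) + 175) = √(1/(-57) + 175) = √(-1/57 + 175) = √(9974/57) = √568518/57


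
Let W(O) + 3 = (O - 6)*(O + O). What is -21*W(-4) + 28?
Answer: -1589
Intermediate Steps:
W(O) = -3 + 2*O*(-6 + O) (W(O) = -3 + (O - 6)*(O + O) = -3 + (-6 + O)*(2*O) = -3 + 2*O*(-6 + O))
-21*W(-4) + 28 = -21*(-3 - 12*(-4) + 2*(-4)²) + 28 = -21*(-3 + 48 + 2*16) + 28 = -21*(-3 + 48 + 32) + 28 = -21*77 + 28 = -1617 + 28 = -1589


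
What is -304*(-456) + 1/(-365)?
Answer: 50597759/365 ≈ 1.3862e+5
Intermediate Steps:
-304*(-456) + 1/(-365) = 138624 - 1/365 = 50597759/365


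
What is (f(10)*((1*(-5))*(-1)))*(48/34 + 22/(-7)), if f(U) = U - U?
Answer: 0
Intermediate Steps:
f(U) = 0
(f(10)*((1*(-5))*(-1)))*(48/34 + 22/(-7)) = (0*((1*(-5))*(-1)))*(48/34 + 22/(-7)) = (0*(-5*(-1)))*(48*(1/34) + 22*(-1/7)) = (0*5)*(24/17 - 22/7) = 0*(-206/119) = 0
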